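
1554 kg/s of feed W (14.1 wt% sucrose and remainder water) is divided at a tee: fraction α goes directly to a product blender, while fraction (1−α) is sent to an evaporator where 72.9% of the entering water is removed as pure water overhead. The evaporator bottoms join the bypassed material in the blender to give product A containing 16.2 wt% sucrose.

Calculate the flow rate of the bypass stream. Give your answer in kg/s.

1232 kg/s

All 1554×0.141 = 219.11 kg/s of sucrose reaches A, so A = 219.11/0.162 = 1352.6 kg/s and vapour = 201.44 kg/s.
The evaporator receives (1−α)·1554 of feed at 0.859 water and removes 0.729 of that water:
0.729×0.859×(1−α)×1554 = 201.44
(1−α) = 201.44/973.13 = 0.2070;  α = 0.7930.
Bypass flow = 0.7930×1554 = 1232.3 kg/s.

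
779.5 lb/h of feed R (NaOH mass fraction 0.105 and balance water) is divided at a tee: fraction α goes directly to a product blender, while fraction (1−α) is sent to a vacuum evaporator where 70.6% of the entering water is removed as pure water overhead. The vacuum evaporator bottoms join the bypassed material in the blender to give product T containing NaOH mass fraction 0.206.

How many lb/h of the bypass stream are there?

All 779.5×0.105 = 81.847 lb/h of NaOH reaches T, so T = 81.847/0.206 = 397.32 lb/h and vapour = 382.18 lb/h.
The evaporator receives (1−α)·779.5 of feed at 0.895 water and removes 0.706 of that water:
0.706×0.895×(1−α)×779.5 = 382.18
(1−α) = 382.18/492.54 = 0.7759;  α = 0.2241.
Bypass flow = 0.2241×779.5 = 174.66 lb/h.

174.7 lb/h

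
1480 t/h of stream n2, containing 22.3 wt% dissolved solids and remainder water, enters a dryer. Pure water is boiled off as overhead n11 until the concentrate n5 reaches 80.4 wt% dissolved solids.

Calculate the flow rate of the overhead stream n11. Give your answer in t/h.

1070 t/h

dissolved solids is conserved: 1480×0.223 = 330.04 t/h all reports to the concentrate.
Concentrate = 330.04/(target fraction) = 410.5 t/h.
Overhead = 1480 − 410.5 = 1069.5 t/h.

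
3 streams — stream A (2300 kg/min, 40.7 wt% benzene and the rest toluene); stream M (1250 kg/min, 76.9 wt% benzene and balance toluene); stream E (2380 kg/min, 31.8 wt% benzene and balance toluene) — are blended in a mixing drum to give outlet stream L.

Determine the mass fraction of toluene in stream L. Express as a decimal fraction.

0.552

Total flow out = 2300 + 1250 + 2380 = 5930 kg/min.
toluene in = 2300×0.593 + 1250×0.231 + 2380×0.682 = 3275.8 kg/min.
toluene mass fraction in L = 3275.8/5930 = 0.552.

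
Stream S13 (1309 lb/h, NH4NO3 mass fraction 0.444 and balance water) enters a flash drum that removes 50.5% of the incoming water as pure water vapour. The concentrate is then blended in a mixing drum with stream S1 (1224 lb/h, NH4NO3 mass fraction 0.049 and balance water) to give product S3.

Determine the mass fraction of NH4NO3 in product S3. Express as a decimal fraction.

Vapour removed = 0.505×0.556×1309 = 367.54 lb/h; concentrate = 941.46 lb/h.
NH4NO3 reaching the mixer = 581.2 (from concentrate) + 1224×0.049 = 641.17 lb/h.
Product flow = 941.46 + 1224 = 2165.5 lb/h; NH4NO3 fraction = 0.296.

0.296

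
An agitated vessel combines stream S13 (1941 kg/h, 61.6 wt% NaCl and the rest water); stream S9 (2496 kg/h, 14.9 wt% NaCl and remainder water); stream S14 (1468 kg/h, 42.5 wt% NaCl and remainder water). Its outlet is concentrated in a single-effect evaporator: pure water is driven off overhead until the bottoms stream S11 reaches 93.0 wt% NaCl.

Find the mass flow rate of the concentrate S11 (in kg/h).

2356 kg/h

NaCl entering = 1941×0.616 + 2496×0.149 + 1468×0.425 = 2191.5 kg/h.
All NaCl reports to S11, so S11 = 2191.5/0.930 = 2356.4 kg/h.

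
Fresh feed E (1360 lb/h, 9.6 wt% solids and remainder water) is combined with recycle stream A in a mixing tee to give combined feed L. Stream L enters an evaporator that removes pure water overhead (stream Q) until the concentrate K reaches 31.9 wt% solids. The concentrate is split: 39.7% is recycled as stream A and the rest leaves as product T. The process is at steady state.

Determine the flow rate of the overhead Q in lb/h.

950.7 lb/h

Overall solids balance (none leaves overhead): solids in fresh feed = solids in product, i.e. 1360×0.096 = (1−0.397)·K·0.319.
K = 130.56/(0.319×0.603) = 678.74 lb/h.
Recycle A = 0.397×678.74 = 269.46 lb/h.
Combined feed L = 1360 + 269.46 = 1629.5 lb/h.
Overhead Q = L − K = 1629.5 − 678.74 = 950.72 lb/h.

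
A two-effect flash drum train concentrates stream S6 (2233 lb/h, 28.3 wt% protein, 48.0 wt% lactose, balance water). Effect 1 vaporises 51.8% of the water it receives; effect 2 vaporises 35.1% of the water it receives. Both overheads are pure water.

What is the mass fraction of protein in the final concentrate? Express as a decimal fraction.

water in feed = 2233×0.237 = 529.22 lb/h.
After stage 1: water left = (1−0.518)×529.22 = 255.08; stream total = 1958.9 lb/h.
After stage 2: water left = (1−0.351)×255.08 = 165.55; final concentrate = 1869.3 lb/h.
protein fraction = 631.94/1869.3 = 0.338.

0.338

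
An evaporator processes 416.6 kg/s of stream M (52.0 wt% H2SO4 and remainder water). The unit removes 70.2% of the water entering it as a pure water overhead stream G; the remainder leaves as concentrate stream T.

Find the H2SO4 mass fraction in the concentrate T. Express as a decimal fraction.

0.784

H2SO4 is not removed: 416.6×0.520 = 216.63 kg/s of H2SO4 enters T.
water entering = 416.6×0.480 = 199.97 kg/s; overhead removed = 0.702×199.97 = 140.38 kg/s.
Concentrate = 416.6 − 140.38 = 276.22 kg/s.
Mass fraction = 216.63/276.22 = 0.784.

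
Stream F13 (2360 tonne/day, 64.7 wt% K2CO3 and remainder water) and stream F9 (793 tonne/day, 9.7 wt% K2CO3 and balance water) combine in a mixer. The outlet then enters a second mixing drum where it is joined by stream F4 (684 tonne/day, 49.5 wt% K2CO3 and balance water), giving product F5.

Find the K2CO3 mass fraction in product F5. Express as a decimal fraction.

0.5062

Overall, product flow = 3837 tonne/day.
K2CO3 in = 2360×0.647 + 793×0.097 + 684×0.495 = 1942.4 tonne/day.
K2CO3 fraction in F5 = 0.5062.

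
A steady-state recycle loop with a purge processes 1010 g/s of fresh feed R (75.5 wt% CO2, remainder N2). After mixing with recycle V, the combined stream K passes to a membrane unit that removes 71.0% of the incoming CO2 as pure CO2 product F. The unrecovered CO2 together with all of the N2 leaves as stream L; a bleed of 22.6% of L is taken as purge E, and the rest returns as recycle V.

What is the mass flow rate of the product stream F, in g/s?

698.1 g/s

CO2 in K: m_A = 1010×0.755 + (1−0.226)·(1−0.710)·m_A, so m_A = 762.55/0.7755 = 983.25 g/s.
Product F = 0.710×983.25 = 698.11 g/s.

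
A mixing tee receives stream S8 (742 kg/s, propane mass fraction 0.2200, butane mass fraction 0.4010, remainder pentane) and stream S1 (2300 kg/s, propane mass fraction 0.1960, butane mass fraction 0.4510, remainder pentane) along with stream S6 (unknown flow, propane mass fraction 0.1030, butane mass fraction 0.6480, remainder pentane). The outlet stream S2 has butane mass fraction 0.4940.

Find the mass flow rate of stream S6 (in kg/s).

1090 kg/s

Let S6 be the unknown flow. Total out = 3042 + S6.
butane balance: 1334.8 + 0.648·S6 = 0.494·(3042 + S6)
(0.648 − 0.494)·S6 = 0.494×3042 − 1334.8 = 167.91
S6 = 167.91 / 0.154 = 1090.3 kg/s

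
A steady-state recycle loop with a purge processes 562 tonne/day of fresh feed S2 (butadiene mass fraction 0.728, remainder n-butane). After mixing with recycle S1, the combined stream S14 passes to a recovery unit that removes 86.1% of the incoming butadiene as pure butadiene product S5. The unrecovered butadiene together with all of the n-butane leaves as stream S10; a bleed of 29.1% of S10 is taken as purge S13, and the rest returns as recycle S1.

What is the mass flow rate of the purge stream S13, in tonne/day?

171.2 tonne/day

n-butane enters only via S2 and leaves only via the purge: 562×0.272 = 0.291×(n-butane in S10), and the recovery unit passes all n-butane, so n-butane in S14 = n-butane in S10 = 525.31 tonne/day.
butadiene in S14: m_A = 562×0.728 + (1−0.291)·(1−0.861)·m_A, so m_A = 409.14/0.9014 = 453.86 tonne/day.
S10 = (1−0.861)×453.86 + 525.31 = 588.39 tonne/day.
Purge S13 = 0.291×588.39 = 171.22 tonne/day.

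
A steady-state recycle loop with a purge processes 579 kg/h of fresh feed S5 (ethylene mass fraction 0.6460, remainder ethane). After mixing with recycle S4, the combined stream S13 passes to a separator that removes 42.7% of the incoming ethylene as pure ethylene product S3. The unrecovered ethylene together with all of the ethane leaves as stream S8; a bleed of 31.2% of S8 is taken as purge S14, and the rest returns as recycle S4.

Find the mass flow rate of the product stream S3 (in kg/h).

ethylene in S13: m_A = 579×0.646 + (1−0.312)·(1−0.427)·m_A, so m_A = 374.03/0.6058 = 617.45 kg/h.
Product S3 = 0.427×617.45 = 263.65 kg/h.

263.6 kg/h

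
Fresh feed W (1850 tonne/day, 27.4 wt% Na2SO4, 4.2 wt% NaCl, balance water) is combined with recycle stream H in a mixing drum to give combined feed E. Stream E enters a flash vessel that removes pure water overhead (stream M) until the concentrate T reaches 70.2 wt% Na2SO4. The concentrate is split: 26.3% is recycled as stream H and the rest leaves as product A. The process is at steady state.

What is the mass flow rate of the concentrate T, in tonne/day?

979.8 tonne/day

Overall Na2SO4 balance (none leaves overhead): Na2SO4 in fresh feed = Na2SO4 in product, i.e. 1850×0.274 = (1−0.263)·T·0.702.
T = 506.9/(0.702×0.737) = 979.76 tonne/day.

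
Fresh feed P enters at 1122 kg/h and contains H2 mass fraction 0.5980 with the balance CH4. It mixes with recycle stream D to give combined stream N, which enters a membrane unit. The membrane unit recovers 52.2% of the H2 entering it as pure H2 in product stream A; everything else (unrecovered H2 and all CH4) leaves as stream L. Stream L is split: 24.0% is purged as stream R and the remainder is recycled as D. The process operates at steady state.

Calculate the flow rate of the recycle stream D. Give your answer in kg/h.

CH4 enters only via P and leaves only via the purge: 1122×0.402 = 0.240×(CH4 in L), and the membrane unit passes all CH4, so CH4 in N = CH4 in L = 1879.4 kg/h.
H2 in N: m_A = 1122×0.598 + (1−0.240)·(1−0.522)·m_A, so m_A = 670.96/0.6367 = 1053.8 kg/h.
L = (1−0.522)×1053.8 + 1879.4 = 2383.1 kg/h.
Recycle D = (1−0.240)×2383.1 = 1811.1 kg/h.

1811 kg/h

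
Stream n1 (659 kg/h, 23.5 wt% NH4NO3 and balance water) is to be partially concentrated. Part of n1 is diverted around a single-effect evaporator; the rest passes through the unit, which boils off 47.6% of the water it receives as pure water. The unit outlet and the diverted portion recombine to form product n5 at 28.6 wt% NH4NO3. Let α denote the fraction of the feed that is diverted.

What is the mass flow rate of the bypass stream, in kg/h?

All 659×0.235 = 154.86 kg/h of NH4NO3 reaches n5, so n5 = 154.86/0.286 = 541.49 kg/h and vapour = 117.51 kg/h.
The evaporator receives (1−α)·659 of feed at 0.765 water and removes 0.476 of that water:
0.476×0.765×(1−α)×659 = 117.51
(1−α) = 117.51/239.97 = 0.4897;  α = 0.5103.
Bypass flow = 0.5103×659 = 336.28 kg/h.

336.3 kg/h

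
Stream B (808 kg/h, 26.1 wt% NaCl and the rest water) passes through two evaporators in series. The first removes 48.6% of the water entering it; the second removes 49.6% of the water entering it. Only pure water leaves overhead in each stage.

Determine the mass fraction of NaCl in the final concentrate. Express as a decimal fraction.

water in feed = 808×0.739 = 597.11 kg/h.
After stage 1: water left = (1−0.486)×597.11 = 306.92; stream total = 517.8 kg/h.
After stage 2: water left = (1−0.496)×306.92 = 154.69; final concentrate = 365.57 kg/h.
NaCl fraction = 210.89/365.57 = 0.577.

0.577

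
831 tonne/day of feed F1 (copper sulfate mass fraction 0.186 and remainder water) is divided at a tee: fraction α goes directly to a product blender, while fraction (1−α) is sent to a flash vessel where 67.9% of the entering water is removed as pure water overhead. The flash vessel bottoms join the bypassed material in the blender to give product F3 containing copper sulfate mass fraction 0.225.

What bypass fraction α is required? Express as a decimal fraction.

All 831×0.186 = 154.57 tonne/day of copper sulfate reaches F3, so F3 = 154.57/0.225 = 686.96 tonne/day and vapour = 144.04 tonne/day.
The evaporator receives (1−α)·831 of feed at 0.814 water and removes 0.679 of that water:
0.679×0.814×(1−α)×831 = 144.04
(1−α) = 144.04/459.3 = 0.3136;  α = 0.6864.

0.686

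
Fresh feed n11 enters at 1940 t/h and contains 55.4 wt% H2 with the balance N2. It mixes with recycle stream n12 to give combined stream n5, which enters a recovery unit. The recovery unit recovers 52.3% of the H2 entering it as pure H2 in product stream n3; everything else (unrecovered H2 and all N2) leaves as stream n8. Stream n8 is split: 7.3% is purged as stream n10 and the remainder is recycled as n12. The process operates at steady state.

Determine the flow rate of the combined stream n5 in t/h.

13780 t/h

N2 enters only via n11 and leaves only via the purge: 1940×0.446 = 0.073×(N2 in n8), and the recovery unit passes all N2, so N2 in n5 = N2 in n8 = 11853 t/h.
H2 in n5: m_A = 1940×0.554 + (1−0.073)·(1−0.523)·m_A, so m_A = 1074.8/0.5578 = 1926.7 t/h.
n5 = 1926.7 + 11853 = 13779 t/h.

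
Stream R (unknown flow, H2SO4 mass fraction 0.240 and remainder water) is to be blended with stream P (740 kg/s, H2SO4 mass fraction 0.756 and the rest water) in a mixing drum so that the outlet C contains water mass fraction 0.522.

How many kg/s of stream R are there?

864.4 kg/s

Let R be the unknown flow. Total out = 740 + R.
water balance: 180.56 + 0.760·R = 0.522·(740 + R)
(0.760 − 0.522)·R = 0.522×740 − 180.56 = 205.72
R = 205.72 / 0.238 = 864.37 kg/s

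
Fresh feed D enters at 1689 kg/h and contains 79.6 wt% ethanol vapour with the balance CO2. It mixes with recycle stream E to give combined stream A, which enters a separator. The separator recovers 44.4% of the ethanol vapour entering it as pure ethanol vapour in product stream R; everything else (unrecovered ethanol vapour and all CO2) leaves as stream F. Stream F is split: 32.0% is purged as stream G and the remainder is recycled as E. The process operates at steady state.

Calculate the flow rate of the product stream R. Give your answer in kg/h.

959.8 kg/h

ethanol vapour in A: m_A = 1689×0.796 + (1−0.320)·(1−0.444)·m_A, so m_A = 1344.4/0.6219 = 2161.8 kg/h.
Product R = 0.444×2161.8 = 959.82 kg/h.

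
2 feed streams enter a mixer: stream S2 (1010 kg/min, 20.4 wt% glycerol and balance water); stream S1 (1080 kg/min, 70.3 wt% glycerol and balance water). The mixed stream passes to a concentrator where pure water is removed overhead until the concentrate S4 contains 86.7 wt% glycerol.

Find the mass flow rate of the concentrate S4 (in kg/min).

1113 kg/min

glycerol entering = 1010×0.204 + 1080×0.703 = 965.28 kg/min.
All glycerol reports to S4, so S4 = 965.28/0.867 = 1113.4 kg/min.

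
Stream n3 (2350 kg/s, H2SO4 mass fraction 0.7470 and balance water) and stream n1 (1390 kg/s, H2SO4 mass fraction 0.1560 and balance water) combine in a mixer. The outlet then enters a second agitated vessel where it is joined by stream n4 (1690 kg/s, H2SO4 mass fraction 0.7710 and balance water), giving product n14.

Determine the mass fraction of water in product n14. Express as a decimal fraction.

0.3968

Overall, product flow = 5430 kg/s.
water in = 2350×0.253 + 1390×0.844 + 1690×0.229 = 2154.7 kg/s.
water fraction in n14 = 0.3968.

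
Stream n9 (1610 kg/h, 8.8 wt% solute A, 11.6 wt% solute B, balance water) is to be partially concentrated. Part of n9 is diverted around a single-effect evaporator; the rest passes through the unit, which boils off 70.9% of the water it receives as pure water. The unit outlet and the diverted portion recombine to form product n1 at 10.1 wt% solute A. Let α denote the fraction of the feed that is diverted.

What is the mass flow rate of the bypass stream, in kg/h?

All 1610×0.088 = 141.68 kg/h of solute A reaches n1, so n1 = 141.68/0.101 = 1402.8 kg/h and vapour = 207.23 kg/h.
The evaporator receives (1−α)·1610 of feed at 0.796 water and removes 0.709 of that water:
0.709×0.796×(1−α)×1610 = 207.23
(1−α) = 207.23/908.63 = 0.2281;  α = 0.7719.
Bypass flow = 0.7719×1610 = 1242.8 kg/h.

1243 kg/h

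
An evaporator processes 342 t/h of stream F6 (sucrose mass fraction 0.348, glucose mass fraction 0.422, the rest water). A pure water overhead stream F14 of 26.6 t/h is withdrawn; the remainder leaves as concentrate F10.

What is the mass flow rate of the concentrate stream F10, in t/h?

315.4 t/h

Concentrate = 342 − 26.6 = 315.4 t/h.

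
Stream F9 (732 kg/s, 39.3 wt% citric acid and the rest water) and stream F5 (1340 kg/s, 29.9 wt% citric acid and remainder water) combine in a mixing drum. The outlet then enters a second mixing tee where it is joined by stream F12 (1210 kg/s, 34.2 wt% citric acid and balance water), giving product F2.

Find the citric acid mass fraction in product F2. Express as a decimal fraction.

Overall, product flow = 3282 kg/s.
citric acid in = 732×0.393 + 1340×0.299 + 1210×0.342 = 1102.2 kg/s.
citric acid fraction in F2 = 0.336.

0.336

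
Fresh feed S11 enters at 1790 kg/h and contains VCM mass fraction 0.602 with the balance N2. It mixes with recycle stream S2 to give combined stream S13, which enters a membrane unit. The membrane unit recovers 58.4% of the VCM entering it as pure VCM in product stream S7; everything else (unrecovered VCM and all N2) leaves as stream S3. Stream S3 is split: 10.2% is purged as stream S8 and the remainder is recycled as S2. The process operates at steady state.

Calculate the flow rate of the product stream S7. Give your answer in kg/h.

VCM in S13: m_A = 1790×0.602 + (1−0.102)·(1−0.584)·m_A, so m_A = 1077.6/0.6264 = 1720.2 kg/h.
Product S7 = 0.584×1720.2 = 1004.6 kg/h.

1005 kg/h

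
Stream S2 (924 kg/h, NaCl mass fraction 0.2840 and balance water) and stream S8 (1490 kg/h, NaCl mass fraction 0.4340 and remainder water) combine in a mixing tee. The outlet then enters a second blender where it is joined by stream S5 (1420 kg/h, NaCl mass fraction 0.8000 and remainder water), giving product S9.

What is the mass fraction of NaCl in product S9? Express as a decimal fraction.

Overall, product flow = 3834 kg/h.
NaCl in = 924×0.284 + 1490×0.434 + 1420×0.800 = 2045.1 kg/h.
NaCl fraction in S9 = 0.5334.

0.5334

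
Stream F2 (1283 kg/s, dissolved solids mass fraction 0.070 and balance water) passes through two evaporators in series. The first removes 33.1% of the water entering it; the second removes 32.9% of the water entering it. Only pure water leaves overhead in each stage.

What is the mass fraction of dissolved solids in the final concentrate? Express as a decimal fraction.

0.144

water in feed = 1283×0.930 = 1193.2 kg/s.
After stage 1: water left = (1−0.331)×1193.2 = 798.24; stream total = 888.05 kg/s.
After stage 2: water left = (1−0.329)×798.24 = 535.62; final concentrate = 625.43 kg/s.
dissolved solids fraction = 89.81/625.43 = 0.144.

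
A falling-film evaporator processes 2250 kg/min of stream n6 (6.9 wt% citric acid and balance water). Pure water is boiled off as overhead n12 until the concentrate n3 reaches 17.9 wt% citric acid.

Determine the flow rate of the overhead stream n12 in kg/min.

1383 kg/min

citric acid is conserved: 2250×0.069 = 155.25 kg/min all reports to the concentrate.
Concentrate = 155.25/(target fraction) = 867.32 kg/min.
Overhead = 2250 − 867.32 = 1382.7 kg/min.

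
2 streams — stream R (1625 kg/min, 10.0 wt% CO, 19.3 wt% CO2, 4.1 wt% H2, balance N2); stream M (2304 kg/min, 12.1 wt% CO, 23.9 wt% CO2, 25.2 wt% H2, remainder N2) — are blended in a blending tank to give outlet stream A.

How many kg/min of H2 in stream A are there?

647.2 kg/min

H2 out = H2 in = 1625×0.041 + 2304×0.252 = 647.23 kg/min.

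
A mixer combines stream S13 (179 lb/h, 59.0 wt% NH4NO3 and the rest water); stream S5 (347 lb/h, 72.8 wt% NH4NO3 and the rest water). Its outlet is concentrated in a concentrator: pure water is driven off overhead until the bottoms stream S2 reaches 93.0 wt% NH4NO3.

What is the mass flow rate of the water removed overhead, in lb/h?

NH4NO3 entering = 179×0.590 + 347×0.728 = 358.23 lb/h.
All NH4NO3 reports to S2, so S2 = 358.23/0.930 = 385.19 lb/h.
Total feed = 526 lb/h; overhead = 526 − 385.19 = 140.81 lb/h.

140.8 lb/h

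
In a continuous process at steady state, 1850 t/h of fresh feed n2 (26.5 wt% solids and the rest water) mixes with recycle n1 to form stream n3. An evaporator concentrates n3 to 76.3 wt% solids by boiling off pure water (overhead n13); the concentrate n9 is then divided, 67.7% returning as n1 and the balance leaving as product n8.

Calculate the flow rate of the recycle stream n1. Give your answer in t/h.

1347 t/h

Overall solids balance (none leaves overhead): solids in fresh feed = solids in product, i.e. 1850×0.265 = (1−0.677)·n9·0.763.
n9 = 490.25/(0.763×0.323) = 1989.3 t/h.
Recycle n1 = 0.677×1989.3 = 1346.7 t/h.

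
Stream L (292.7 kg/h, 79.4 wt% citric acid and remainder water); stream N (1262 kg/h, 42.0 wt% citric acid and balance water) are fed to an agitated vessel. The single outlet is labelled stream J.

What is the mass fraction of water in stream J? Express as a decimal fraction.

0.510

Total flow out = 292.7 + 1262 = 1554.7 kg/h.
water in = 292.7×0.206 + 1262×0.580 = 792.26 kg/h.
water mass fraction in J = 792.26/1554.7 = 0.510.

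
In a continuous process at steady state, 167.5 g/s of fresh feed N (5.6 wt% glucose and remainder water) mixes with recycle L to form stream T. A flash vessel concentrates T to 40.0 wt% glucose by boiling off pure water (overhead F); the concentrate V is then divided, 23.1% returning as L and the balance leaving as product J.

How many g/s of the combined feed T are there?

Overall glucose balance (none leaves overhead): glucose in fresh feed = glucose in product, i.e. 167.5×0.056 = (1−0.231)·V·0.400.
V = 9.38/(0.400×0.769) = 30.494 g/s.
Recycle L = 0.231×30.494 = 7.0441 g/s.
Combined feed T = 167.5 + 7.0441 = 174.54 g/s.

174.5 g/s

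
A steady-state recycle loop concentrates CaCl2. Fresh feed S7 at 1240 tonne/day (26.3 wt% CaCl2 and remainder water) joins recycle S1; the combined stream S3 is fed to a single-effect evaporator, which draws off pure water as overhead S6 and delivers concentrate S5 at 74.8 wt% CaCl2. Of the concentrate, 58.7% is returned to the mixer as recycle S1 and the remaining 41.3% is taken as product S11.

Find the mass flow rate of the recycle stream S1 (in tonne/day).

Overall CaCl2 balance (none leaves overhead): CaCl2 in fresh feed = CaCl2 in product, i.e. 1240×0.263 = (1−0.587)·S5·0.748.
S5 = 326.12/(0.748×0.413) = 1055.7 tonne/day.
Recycle S1 = 0.587×1055.7 = 619.67 tonne/day.

619.7 tonne/day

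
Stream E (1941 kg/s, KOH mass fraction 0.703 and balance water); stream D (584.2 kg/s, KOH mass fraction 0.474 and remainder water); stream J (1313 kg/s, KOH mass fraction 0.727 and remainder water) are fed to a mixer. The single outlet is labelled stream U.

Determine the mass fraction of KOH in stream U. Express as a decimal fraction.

Total flow out = 1941 + 584.2 + 1313 = 3838.2 kg/s.
KOH in = 1941×0.703 + 584.2×0.474 + 1313×0.727 = 2596 kg/s.
KOH mass fraction in U = 2596/3838.2 = 0.676.

0.676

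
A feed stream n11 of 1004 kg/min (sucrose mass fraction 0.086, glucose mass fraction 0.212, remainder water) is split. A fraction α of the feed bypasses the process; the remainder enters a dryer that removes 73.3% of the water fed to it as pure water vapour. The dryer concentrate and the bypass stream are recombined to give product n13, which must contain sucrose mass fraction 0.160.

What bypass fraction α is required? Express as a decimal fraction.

All 1004×0.086 = 86.344 kg/min of sucrose reaches n13, so n13 = 86.344/0.160 = 539.65 kg/min and vapour = 464.35 kg/min.
The evaporator receives (1−α)·1004 of feed at 0.702 water and removes 0.733 of that water:
0.733×0.702×(1−α)×1004 = 464.35
(1−α) = 464.35/516.62 = 0.8988;  α = 0.1012.

0.101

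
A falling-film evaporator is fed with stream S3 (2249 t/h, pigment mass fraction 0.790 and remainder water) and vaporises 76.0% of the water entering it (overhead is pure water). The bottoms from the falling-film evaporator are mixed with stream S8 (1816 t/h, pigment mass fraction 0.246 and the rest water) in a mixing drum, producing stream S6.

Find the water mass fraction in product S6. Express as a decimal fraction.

0.400

Vapour removed = 0.760×0.210×2249 = 358.94 t/h; concentrate = 1890.1 t/h.
water reaching the mixer = 113.35 (from concentrate) + 1816×0.754 = 1482.6 t/h.
Product flow = 1890.1 + 1816 = 3706.1 t/h; water fraction = 0.400.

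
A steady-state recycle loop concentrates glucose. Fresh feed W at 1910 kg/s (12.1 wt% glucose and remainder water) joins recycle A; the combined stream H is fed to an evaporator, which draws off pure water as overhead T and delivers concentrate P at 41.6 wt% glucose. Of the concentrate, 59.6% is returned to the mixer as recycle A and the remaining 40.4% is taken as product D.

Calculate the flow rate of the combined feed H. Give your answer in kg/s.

Overall glucose balance (none leaves overhead): glucose in fresh feed = glucose in product, i.e. 1910×0.121 = (1−0.596)·P·0.416.
P = 231.11/(0.416×0.404) = 1375.1 kg/s.
Recycle A = 0.596×1375.1 = 819.58 kg/s.
Combined feed H = 1910 + 819.58 = 2729.6 kg/s.

2730 kg/s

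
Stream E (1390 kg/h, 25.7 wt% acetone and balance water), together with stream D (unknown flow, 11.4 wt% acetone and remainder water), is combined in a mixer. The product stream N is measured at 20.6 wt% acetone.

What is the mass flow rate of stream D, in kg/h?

Let D be the unknown flow. Total out = 1390 + D.
acetone balance: 357.23 + 0.114·D = 0.206·(1390 + D)
(0.114 − 0.206)·D = 0.206×1390 − 357.23 = -70.89
D = -70.89 / -0.092 = 770.54 kg/h

770.5 kg/h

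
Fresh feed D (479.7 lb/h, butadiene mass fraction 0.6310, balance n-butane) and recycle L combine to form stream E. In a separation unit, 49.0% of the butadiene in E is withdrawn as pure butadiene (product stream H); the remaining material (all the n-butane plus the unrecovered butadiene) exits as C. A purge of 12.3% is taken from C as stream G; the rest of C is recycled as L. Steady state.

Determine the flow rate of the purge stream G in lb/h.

211.4 lb/h

n-butane enters only via D and leaves only via the purge: 479.7×0.369 = 0.123×(n-butane in C), and the separation unit passes all n-butane, so n-butane in E = n-butane in C = 1439.1 lb/h.
butadiene in E: m_A = 479.7×0.631 + (1−0.123)·(1−0.490)·m_A, so m_A = 302.69/0.5527 = 547.63 lb/h.
C = (1−0.490)×547.63 + 1439.1 = 1718.4 lb/h.
Purge G = 0.123×1718.4 = 211.36 lb/h.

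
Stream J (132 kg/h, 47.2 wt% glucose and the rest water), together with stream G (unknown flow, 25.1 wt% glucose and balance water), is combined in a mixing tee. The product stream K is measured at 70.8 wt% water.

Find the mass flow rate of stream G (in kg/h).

Let G be the unknown flow. Total out = 132 + G.
water balance: 69.696 + 0.749·G = 0.708·(132 + G)
(0.749 − 0.708)·G = 0.708×132 − 69.696 = 23.76
G = 23.76 / 0.041 = 579.51 kg/h

579.5 kg/h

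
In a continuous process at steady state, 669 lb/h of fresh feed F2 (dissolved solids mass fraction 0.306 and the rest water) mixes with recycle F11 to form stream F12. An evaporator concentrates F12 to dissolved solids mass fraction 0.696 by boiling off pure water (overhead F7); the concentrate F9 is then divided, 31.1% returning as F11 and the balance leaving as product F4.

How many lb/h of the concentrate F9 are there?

426.9 lb/h

Overall dissolved solids balance (none leaves overhead): dissolved solids in fresh feed = dissolved solids in product, i.e. 669×0.306 = (1−0.311)·F9·0.696.
F9 = 204.71/(0.696×0.689) = 426.89 lb/h.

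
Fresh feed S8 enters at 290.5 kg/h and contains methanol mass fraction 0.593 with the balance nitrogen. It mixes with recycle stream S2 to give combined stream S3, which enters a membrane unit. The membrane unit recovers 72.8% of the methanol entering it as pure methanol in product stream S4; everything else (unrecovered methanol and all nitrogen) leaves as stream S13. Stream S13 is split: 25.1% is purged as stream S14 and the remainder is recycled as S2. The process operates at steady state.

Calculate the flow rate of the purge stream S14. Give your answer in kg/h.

133 kg/h

nitrogen enters only via S8 and leaves only via the purge: 290.5×0.407 = 0.251×(nitrogen in S13), and the membrane unit passes all nitrogen, so nitrogen in S3 = nitrogen in S13 = 471.05 kg/h.
methanol in S3: m_A = 290.5×0.593 + (1−0.251)·(1−0.728)·m_A, so m_A = 172.27/0.7963 = 216.34 kg/h.
S13 = (1−0.728)×216.34 + 471.05 = 529.89 kg/h.
Purge S14 = 0.251×529.89 = 133 kg/h.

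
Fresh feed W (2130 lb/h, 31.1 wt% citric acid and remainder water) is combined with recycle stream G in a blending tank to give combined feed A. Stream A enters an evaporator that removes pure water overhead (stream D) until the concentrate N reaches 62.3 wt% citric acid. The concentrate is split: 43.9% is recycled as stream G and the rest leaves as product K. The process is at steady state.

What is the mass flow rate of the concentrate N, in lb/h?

Overall citric acid balance (none leaves overhead): citric acid in fresh feed = citric acid in product, i.e. 2130×0.311 = (1−0.439)·N·0.623.
N = 662.43/(0.623×0.561) = 1895.3 lb/h.

1895 lb/h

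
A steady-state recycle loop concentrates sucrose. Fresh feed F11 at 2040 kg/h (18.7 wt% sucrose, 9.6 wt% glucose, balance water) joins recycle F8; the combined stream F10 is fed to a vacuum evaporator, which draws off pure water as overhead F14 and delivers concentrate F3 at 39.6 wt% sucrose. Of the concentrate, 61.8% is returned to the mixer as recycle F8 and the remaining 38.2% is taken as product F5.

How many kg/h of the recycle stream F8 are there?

Overall sucrose balance (none leaves overhead): sucrose in fresh feed = sucrose in product, i.e. 2040×0.187 = (1−0.618)·F3·0.396.
F3 = 381.48/(0.396×0.382) = 2521.8 kg/h.
Recycle F8 = 0.618×2521.8 = 1558.5 kg/h.

1558 kg/h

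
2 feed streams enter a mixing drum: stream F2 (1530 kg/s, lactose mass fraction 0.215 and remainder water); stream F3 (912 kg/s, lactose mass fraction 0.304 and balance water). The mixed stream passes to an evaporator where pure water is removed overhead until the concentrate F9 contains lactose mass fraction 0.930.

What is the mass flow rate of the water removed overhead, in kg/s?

lactose entering = 1530×0.215 + 912×0.304 = 606.2 kg/s.
All lactose reports to F9, so F9 = 606.2/0.930 = 651.83 kg/s.
Total feed = 2442 kg/s; overhead = 2442 − 651.83 = 1790.2 kg/s.

1790 kg/s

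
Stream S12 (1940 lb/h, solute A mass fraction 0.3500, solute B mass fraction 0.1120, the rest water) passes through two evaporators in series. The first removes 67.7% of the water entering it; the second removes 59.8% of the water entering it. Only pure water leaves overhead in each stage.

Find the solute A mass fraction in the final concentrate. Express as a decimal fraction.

water in feed = 1940×0.538 = 1043.7 lb/h.
After stage 1: water left = (1−0.677)×1043.7 = 337.12; stream total = 1233.4 lb/h.
After stage 2: water left = (1−0.598)×337.12 = 135.52; final concentrate = 1031.8 lb/h.
solute A fraction = 679/1031.8 = 0.6581.

0.6581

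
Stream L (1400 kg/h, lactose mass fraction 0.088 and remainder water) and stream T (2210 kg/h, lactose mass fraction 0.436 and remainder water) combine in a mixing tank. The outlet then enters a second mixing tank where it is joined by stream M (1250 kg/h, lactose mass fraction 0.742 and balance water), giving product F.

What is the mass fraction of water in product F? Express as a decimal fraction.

Overall, product flow = 4860 kg/h.
water in = 1400×0.912 + 2210×0.564 + 1250×0.258 = 2845.7 kg/h.
water fraction in F = 0.586.

0.586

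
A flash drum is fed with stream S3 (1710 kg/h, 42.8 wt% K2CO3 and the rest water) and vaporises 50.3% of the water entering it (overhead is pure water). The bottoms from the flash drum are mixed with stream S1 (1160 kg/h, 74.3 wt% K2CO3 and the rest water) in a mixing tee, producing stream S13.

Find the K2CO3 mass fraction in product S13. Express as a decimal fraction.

0.670

Vapour removed = 0.503×0.572×1710 = 491.99 kg/h; concentrate = 1218 kg/h.
K2CO3 reaching the mixer = 731.88 (from concentrate) + 1160×0.743 = 1593.8 kg/h.
Product flow = 1218 + 1160 = 2378 kg/h; K2CO3 fraction = 0.670.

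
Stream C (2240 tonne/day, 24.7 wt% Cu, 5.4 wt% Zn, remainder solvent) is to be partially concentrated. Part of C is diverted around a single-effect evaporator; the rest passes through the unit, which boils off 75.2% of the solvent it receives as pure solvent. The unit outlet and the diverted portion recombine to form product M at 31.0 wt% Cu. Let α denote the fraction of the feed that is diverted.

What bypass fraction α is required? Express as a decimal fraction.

0.613

All 2240×0.247 = 553.28 tonne/day of Cu reaches M, so M = 553.28/0.310 = 1784.8 tonne/day and vapour = 455.23 tonne/day.
The evaporator receives (1−α)·2240 of feed at 0.699 solvent and removes 0.752 of that solvent:
0.752×0.699×(1−α)×2240 = 455.23
(1−α) = 455.23/1177.5 = 0.3866;  α = 0.6134.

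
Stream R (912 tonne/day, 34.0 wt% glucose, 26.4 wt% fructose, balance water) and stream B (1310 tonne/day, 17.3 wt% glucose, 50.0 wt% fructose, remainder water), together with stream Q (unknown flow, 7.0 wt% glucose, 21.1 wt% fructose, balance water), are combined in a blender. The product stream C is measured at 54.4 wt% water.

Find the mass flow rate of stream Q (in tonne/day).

Let Q be the unknown flow. Total out = 2222 + Q.
water balance: 789.52 + 0.719·Q = 0.544·(2222 + Q)
(0.719 − 0.544)·Q = 0.544×2222 − 789.52 = 419.25
Q = 419.25 / 0.175 = 2395.7 tonne/day

2396 tonne/day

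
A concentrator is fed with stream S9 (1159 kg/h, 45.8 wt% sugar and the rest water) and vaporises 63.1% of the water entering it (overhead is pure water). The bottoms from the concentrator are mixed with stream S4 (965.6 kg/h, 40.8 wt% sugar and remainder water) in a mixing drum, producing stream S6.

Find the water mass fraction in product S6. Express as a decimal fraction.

Vapour removed = 0.631×0.542×1159 = 396.38 kg/h; concentrate = 762.62 kg/h.
water reaching the mixer = 231.8 (from concentrate) + 965.6×0.592 = 803.43 kg/h.
Product flow = 762.62 + 965.6 = 1728.2 kg/h; water fraction = 0.465.

0.465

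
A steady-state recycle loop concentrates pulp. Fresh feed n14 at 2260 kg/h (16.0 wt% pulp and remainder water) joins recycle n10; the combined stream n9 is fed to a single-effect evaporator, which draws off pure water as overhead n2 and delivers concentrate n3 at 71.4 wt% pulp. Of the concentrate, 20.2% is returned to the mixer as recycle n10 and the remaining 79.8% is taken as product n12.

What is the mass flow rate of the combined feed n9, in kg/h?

Overall pulp balance (none leaves overhead): pulp in fresh feed = pulp in product, i.e. 2260×0.160 = (1−0.202)·n3·0.714.
n3 = 361.6/(0.714×0.798) = 634.64 kg/h.
Recycle n10 = 0.202×634.64 = 128.2 kg/h.
Combined feed n9 = 2260 + 128.2 = 2388.2 kg/h.

2388 kg/h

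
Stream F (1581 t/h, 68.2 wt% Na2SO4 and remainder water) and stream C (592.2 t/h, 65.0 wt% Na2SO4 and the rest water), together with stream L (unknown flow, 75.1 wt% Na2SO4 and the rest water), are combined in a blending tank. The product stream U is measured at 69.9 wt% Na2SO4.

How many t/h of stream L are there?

Let L be the unknown flow. Total out = 2173.2 + L.
Na2SO4 balance: 1463.2 + 0.751·L = 0.699·(2173.2 + L)
(0.751 − 0.699)·L = 0.699×2173.2 − 1463.2 = 55.895
L = 55.895 / 0.052 = 1074.9 t/h

1075 t/h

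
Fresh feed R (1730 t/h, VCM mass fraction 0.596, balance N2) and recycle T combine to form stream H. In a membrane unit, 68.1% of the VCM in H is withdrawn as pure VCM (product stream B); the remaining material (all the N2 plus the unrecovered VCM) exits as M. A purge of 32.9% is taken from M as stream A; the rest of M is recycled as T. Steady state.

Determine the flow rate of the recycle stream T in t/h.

N2 enters only via R and leaves only via the purge: 1730×0.404 = 0.329×(N2 in M), and the membrane unit passes all N2, so N2 in H = N2 in M = 2124.4 t/h.
VCM in H: m_A = 1730×0.596 + (1−0.329)·(1−0.681)·m_A, so m_A = 1031.1/0.7860 = 1311.9 t/h.
M = (1−0.681)×1311.9 + 2124.4 = 2542.9 t/h.
Recycle T = (1−0.329)×2542.9 = 1706.3 t/h.

1706 t/h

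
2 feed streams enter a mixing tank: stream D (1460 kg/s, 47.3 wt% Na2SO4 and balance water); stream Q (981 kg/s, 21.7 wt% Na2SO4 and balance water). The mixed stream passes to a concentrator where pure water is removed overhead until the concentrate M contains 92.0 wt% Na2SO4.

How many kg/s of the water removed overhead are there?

1459 kg/s

Na2SO4 entering = 1460×0.473 + 981×0.217 = 903.46 kg/s.
All Na2SO4 reports to M, so M = 903.46/0.920 = 982.02 kg/s.
Total feed = 2441 kg/s; overhead = 2441 − 982.02 = 1459 kg/s.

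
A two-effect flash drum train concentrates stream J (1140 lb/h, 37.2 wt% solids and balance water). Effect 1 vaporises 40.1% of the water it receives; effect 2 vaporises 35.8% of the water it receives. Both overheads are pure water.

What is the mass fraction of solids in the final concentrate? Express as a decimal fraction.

0.606

water in feed = 1140×0.628 = 715.92 lb/h.
After stage 1: water left = (1−0.401)×715.92 = 428.84; stream total = 852.92 lb/h.
After stage 2: water left = (1−0.358)×428.84 = 275.31; final concentrate = 699.39 lb/h.
solids fraction = 424.08/699.39 = 0.606.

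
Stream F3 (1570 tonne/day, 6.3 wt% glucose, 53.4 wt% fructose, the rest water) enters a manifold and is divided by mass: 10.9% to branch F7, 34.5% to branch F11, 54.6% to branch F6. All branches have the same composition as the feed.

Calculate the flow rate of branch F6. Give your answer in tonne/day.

Branch F6 flow = 0.546×1570 = 857.22 tonne/day.

857.2 tonne/day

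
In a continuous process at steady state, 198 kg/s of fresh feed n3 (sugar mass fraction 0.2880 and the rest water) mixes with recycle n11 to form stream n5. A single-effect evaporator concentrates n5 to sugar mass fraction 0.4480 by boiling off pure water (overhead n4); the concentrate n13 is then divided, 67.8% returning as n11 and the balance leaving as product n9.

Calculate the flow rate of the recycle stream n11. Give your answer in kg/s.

Overall sugar balance (none leaves overhead): sugar in fresh feed = sugar in product, i.e. 198×0.288 = (1−0.678)·n13·0.448.
n13 = 57.024/(0.448×0.322) = 395.3 kg/s.
Recycle n11 = 0.678×395.3 = 268.01 kg/s.

268 kg/s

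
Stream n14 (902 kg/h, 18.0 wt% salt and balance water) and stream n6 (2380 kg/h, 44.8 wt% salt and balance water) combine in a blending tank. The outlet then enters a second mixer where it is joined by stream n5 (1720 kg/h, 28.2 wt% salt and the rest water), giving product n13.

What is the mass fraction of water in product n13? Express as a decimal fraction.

Overall, product flow = 5002 kg/h.
water in = 902×0.820 + 2380×0.552 + 1720×0.718 = 3288.4 kg/h.
water fraction in n13 = 0.6574.

0.6574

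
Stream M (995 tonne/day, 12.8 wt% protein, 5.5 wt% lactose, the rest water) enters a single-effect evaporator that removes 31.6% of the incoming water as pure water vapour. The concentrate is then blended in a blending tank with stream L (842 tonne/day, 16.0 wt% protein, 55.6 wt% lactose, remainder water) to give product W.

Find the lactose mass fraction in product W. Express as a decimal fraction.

Vapour removed = 0.316×0.817×995 = 256.88 tonne/day; concentrate = 738.12 tonne/day.
lactose reaching the mixer = 54.725 (from concentrate) + 842×0.556 = 522.88 tonne/day.
Product flow = 738.12 + 842 = 1580.1 tonne/day; lactose fraction = 0.331.

0.331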